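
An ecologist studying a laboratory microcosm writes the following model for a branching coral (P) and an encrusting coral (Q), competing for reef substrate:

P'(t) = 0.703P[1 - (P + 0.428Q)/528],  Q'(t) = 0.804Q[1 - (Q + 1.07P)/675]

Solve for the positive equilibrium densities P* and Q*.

Setting both brackets to zero gives the nullclines P + 0.428Q = 528 and 1.07P + Q = 675.
Substituting Q = 675 - 1.07P into the first: P(1 - 0.428·1.07) = 528 - 0.428·675.
So P* = 239/0.542 = 441, and then Q* = 675 - 1.07·441 = 203.

P* ≈ 441, Q* ≈ 203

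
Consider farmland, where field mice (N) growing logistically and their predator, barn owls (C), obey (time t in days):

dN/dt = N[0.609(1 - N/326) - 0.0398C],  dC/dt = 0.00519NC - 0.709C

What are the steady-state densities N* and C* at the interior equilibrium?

From dC/dt = 0 with C > 0: 0.00519N* = 0.709, so N* = 137.
Substitute into dN/dt = 0: 0.609(1 - 137/326) = 0.0398C*.
The bracket is 0.581, giving C* = 0.354/0.0398 = 8.89.

N* ≈ 137, C* ≈ 8.89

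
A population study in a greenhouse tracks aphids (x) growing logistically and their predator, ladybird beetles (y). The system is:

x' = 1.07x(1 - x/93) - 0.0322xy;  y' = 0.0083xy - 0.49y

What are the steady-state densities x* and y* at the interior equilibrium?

From dy/dt = 0 with y > 0: 0.0083x* = 0.49, so x* = 59.
Substitute into dx/dt = 0: 1.07(1 - 59/93) = 0.0322y*.
The bracket is 0.365, giving y* = 0.391/0.0322 = 12.1.

x* ≈ 59, y* ≈ 12.1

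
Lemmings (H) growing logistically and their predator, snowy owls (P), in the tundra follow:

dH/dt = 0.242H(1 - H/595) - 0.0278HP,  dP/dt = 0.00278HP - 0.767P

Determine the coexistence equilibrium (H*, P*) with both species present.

H* ≈ 276, P* ≈ 4.67

From dP/dt = 0 with P > 0: 0.00278H* = 0.767, so H* = 276.
Substitute into dH/dt = 0: 0.242(1 - 276/595) = 0.0278P*.
The bracket is 0.536, giving P* = 0.13/0.0278 = 4.67.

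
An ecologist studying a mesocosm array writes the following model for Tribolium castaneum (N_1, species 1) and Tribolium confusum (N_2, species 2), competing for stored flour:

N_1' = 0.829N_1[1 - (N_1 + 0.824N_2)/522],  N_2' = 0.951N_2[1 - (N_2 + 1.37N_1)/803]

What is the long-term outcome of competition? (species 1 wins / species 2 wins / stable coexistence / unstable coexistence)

species 2 excludes species 1

Compare the nullcline intercepts: K1/α12 = 522/0.824 = 633 < K2 = 803; K2/α21 = 803/1.37 = 586 > K1 = 522.
Since the inequalities point opposite ways, species 2 can invade but species 1 cannot.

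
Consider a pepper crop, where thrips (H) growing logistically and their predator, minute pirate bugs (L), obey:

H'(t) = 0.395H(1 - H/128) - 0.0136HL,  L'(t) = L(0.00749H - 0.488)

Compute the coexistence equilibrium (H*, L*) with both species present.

H* ≈ 65.2, L* ≈ 14.3

From dL/dt = 0 with L > 0: 0.00749H* = 0.488, so H* = 65.2.
Substitute into dH/dt = 0: 0.395(1 - 65.2/128) = 0.0136L*.
The bracket is 0.491, giving L* = 0.194/0.0136 = 14.3.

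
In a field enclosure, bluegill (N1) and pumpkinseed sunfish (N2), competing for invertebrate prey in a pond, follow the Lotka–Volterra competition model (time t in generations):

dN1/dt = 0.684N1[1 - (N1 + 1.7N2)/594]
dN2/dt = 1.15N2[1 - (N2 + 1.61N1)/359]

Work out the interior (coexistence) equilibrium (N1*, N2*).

N1* ≈ 9.38, N2* ≈ 344

Setting both brackets to zero gives the nullclines N1 + 1.7N2 = 594 and 1.61N1 + N2 = 359.
Substituting N2 = 359 - 1.61N1 into the first: N1(1 - 1.7·1.61) = 594 - 1.7·359.
So N1* = -16.3/-1.74 = 9.38, and then N2* = 359 - 1.61·9.38 = 344.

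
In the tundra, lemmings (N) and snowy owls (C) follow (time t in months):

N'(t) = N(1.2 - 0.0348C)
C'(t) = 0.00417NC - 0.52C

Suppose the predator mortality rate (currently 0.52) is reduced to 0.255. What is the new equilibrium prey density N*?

At the interior fixed point, setting dC/dt = 0 with C > 0 fixes N* = (predator death rate)/(NC coefficient) — independent of the other coefficients.
With the change, N* = 0.255/0.00417 = 61.2; it falls from 125.

N* ≈ 61.2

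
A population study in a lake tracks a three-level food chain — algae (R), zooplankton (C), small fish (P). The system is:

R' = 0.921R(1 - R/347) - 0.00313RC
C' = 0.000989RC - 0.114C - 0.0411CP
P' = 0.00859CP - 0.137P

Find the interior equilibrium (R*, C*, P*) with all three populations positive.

R* ≈ 328, C* ≈ 15.9, P* ≈ 5.12

From dP/dt = 0: 0.00859C* = 0.137, so C* = 15.9.
From dR/dt = 0: 0.921(1 - R*/347) = 0.00313·15.9, giving R* = 347·(1 - 0.0542) = 328.
From dC/dt = 0: 0.000989·328 - 0.114 = 0.0411P*, so P* = 0.211/0.0411 = 5.12.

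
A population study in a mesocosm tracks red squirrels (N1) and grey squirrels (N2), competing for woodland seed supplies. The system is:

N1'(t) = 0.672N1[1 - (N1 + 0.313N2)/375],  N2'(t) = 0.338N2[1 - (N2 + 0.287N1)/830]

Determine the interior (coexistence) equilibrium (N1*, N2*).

N1* ≈ 127, N2* ≈ 794

Setting both brackets to zero gives the nullclines N1 + 0.313N2 = 375 and 0.287N1 + N2 = 830.
Substituting N2 = 830 - 0.287N1 into the first: N1(1 - 0.313·0.287) = 375 - 0.313·830.
So N1* = 115/0.91 = 127, and then N2* = 830 - 0.287·127 = 794.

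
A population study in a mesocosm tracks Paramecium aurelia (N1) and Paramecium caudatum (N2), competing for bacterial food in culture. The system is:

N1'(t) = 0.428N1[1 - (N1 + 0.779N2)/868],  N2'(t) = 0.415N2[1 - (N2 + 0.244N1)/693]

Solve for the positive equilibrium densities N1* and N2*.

Setting both brackets to zero gives the nullclines N1 + 0.779N2 = 868 and 0.244N1 + N2 = 693.
Substituting N2 = 693 - 0.244N1 into the first: N1(1 - 0.779·0.244) = 868 - 0.779·693.
So N1* = 328/0.81 = 405, and then N2* = 693 - 0.244·405 = 594.

N1* ≈ 405, N2* ≈ 594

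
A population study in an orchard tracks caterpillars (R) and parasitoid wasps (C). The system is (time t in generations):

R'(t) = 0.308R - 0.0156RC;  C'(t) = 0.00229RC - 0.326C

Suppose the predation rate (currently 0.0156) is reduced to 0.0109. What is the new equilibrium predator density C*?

C* ≈ 28.3

At the interior fixed point, setting dR/dt = 0 with R > 0 fixes C* = (prey growth rate)/(RC coefficient) — independent of the other coefficients.
With the change, C* = 0.308/0.0109 = 28.3; it rises from 19.7.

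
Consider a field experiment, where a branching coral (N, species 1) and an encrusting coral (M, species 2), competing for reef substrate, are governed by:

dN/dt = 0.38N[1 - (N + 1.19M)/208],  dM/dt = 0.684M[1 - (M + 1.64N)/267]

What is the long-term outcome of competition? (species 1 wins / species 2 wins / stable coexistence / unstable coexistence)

unstable coexistence (outcome depends on initial conditions)

Compare the nullcline intercepts: K1/α12 = 208/1.19 = 175 < K2 = 267; K2/α21 = 267/1.64 = 163 < K1 = 208.
Since both are reversed, neither can invade when rare; the interior point is a saddle.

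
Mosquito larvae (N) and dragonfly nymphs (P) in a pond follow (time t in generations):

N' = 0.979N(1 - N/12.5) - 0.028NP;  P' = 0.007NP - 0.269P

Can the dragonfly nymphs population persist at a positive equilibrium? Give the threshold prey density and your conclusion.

The predator equation gives dP/dt > 0 only when N > 0.269/0.007 = 38.4.
Without the predator, N → K = 12.5. Since 12.5 < 38.4, the predator cannot invade.

Threshold N = 38.4; K < 38.4, so no, the predator goes extinct.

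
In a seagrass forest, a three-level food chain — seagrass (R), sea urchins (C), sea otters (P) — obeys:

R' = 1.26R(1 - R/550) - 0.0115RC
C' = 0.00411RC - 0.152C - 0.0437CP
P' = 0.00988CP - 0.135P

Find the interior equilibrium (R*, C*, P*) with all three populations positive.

From dP/dt = 0: 0.00988C* = 0.135, so C* = 13.7.
From dR/dt = 0: 1.26(1 - R*/550) = 0.0115·13.7, giving R* = 550·(1 - 0.125) = 481.
From dC/dt = 0: 0.00411·481 - 0.152 = 0.0437P*, so P* = 1.83/0.0437 = 41.8.

R* ≈ 481, C* ≈ 13.7, P* ≈ 41.8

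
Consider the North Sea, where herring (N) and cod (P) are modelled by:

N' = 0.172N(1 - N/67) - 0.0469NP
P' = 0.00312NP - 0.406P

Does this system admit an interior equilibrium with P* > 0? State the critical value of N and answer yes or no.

The predator equation gives dP/dt > 0 only when N > 0.406/0.00312 = 130.
Without the predator, N → K = 67. Since 67 < 130, the predator cannot invade.

Threshold N = 130; K < 130, so no, the predator goes extinct.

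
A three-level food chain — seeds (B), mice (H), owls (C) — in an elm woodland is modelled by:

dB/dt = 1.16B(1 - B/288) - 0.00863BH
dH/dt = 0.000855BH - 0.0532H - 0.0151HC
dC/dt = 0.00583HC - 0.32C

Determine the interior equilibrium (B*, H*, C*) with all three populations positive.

From dC/dt = 0: 0.00583H* = 0.32, so H* = 54.9.
From dB/dt = 0: 1.16(1 - B*/288) = 0.00863·54.9, giving B* = 288·(1 - 0.408) = 170.
From dH/dt = 0: 0.000855·170 - 0.0532 = 0.0151C*, so C* = 0.0925/0.0151 = 6.13.

B* ≈ 170, H* ≈ 54.9, C* ≈ 6.13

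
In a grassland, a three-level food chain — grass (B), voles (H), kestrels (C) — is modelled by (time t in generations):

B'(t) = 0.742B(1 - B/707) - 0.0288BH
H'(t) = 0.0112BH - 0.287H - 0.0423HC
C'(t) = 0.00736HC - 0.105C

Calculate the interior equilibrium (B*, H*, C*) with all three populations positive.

B* ≈ 316, H* ≈ 14.3, C* ≈ 76.8

From dC/dt = 0: 0.00736H* = 0.105, so H* = 14.3.
From dB/dt = 0: 0.742(1 - B*/707) = 0.0288·14.3, giving B* = 707·(1 - 0.554) = 316.
From dH/dt = 0: 0.0112·316 - 0.287 = 0.0423C*, so C* = 3.25/0.0423 = 76.8.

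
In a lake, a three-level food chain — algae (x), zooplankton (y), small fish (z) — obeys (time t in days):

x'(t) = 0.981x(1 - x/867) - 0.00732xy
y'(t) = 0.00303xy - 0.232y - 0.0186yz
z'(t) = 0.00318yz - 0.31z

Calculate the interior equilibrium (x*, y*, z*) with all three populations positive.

From dz/dt = 0: 0.00318y* = 0.31, so y* = 97.5.
From dx/dt = 0: 0.981(1 - x*/867) = 0.00732·97.5, giving x* = 867·(1 - 0.727) = 236.
From dy/dt = 0: 0.00303·236 - 0.232 = 0.0186z*, so z* = 0.484/0.0186 = 26.

x* ≈ 236, y* ≈ 97.5, z* ≈ 26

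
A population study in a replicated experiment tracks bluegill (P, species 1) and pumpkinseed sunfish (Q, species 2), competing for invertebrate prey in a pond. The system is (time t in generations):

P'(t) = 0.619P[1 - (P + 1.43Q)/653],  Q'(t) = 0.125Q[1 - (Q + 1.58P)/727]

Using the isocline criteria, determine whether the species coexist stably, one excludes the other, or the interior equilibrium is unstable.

unstable coexistence (outcome depends on initial conditions)

Compare the nullcline intercepts: K1/α12 = 653/1.43 = 457 < K2 = 727; K2/α21 = 727/1.58 = 460 < K1 = 653.
Since both are reversed, neither can invade when rare; the interior point is a saddle.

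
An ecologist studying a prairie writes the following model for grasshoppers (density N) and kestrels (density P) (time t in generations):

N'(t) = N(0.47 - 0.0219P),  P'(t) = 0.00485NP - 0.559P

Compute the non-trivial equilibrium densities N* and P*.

Set dP/dt = 0 with P > 0: 0.00485N - 0.559 = 0, so N* = 0.559/0.00485 = 115.
Set dN/dt = 0 with N > 0: 0.47 - 0.0219P = 0, so P* = 0.47/0.0219 = 21.5.

N* ≈ 115, P* ≈ 21.5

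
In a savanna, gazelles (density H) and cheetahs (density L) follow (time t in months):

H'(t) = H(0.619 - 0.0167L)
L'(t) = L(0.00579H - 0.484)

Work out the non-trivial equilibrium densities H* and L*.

H* ≈ 83.6, L* ≈ 37.1

Set dL/dt = 0 with L > 0: 0.00579H - 0.484 = 0, so H* = 0.484/0.00579 = 83.6.
Set dH/dt = 0 with H > 0: 0.619 - 0.0167L = 0, so L* = 0.619/0.0167 = 37.1.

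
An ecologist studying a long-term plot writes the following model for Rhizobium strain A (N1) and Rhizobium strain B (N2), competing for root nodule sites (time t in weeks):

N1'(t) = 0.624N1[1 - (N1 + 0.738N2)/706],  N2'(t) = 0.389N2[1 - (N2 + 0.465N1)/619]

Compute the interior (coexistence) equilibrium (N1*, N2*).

Setting both brackets to zero gives the nullclines N1 + 0.738N2 = 706 and 0.465N1 + N2 = 619.
Substituting N2 = 619 - 0.465N1 into the first: N1(1 - 0.738·0.465) = 706 - 0.738·619.
So N1* = 249/0.657 = 379, and then N2* = 619 - 0.465·379 = 443.

N1* ≈ 379, N2* ≈ 443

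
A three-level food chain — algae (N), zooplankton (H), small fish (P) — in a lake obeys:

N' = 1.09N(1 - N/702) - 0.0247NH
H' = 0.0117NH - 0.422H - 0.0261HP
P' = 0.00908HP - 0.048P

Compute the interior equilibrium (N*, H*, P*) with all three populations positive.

From dP/dt = 0: 0.00908H* = 0.048, so H* = 5.29.
From dN/dt = 0: 1.09(1 - N*/702) = 0.0247·5.29, giving N* = 702·(1 - 0.12) = 618.
From dH/dt = 0: 0.0117·618 - 0.422 = 0.0261P*, so P* = 6.81/0.0261 = 261.

N* ≈ 618, H* ≈ 5.29, P* ≈ 261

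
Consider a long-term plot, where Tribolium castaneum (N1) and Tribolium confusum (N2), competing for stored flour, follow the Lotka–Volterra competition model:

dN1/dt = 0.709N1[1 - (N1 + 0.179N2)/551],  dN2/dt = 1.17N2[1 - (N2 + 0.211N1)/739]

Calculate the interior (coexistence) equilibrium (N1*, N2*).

Setting both brackets to zero gives the nullclines N1 + 0.179N2 = 551 and 0.211N1 + N2 = 739.
Substituting N2 = 739 - 0.211N1 into the first: N1(1 - 0.179·0.211) = 551 - 0.179·739.
So N1* = 419/0.962 = 435, and then N2* = 739 - 0.211·435 = 647.

N1* ≈ 435, N2* ≈ 647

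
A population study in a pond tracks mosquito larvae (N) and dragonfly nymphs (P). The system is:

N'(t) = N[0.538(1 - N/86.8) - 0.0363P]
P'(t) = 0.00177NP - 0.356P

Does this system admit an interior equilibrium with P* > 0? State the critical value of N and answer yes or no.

The predator equation gives dP/dt > 0 only when N > 0.356/0.00177 = 201.
Without the predator, N → K = 86.8. Since 86.8 < 201, the predator cannot invade.

Threshold N = 201; K < 201, so no, the predator goes extinct.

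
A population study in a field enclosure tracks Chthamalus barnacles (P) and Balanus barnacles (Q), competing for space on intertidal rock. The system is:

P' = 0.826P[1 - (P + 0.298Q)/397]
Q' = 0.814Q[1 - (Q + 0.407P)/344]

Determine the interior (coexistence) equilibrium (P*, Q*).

P* ≈ 335, Q* ≈ 208

Setting both brackets to zero gives the nullclines P + 0.298Q = 397 and 0.407P + Q = 344.
Substituting Q = 344 - 0.407P into the first: P(1 - 0.298·0.407) = 397 - 0.298·344.
So P* = 294/0.879 = 335, and then Q* = 344 - 0.407·335 = 208.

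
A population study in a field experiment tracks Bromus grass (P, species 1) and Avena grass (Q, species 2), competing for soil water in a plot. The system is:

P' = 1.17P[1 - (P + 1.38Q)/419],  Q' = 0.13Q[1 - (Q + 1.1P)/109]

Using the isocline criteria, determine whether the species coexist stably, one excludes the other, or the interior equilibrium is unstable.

species 1 excludes species 2

Compare the nullcline intercepts: K1/α12 = 419/1.38 = 304 > K2 = 109; K2/α21 = 109/1.1 = 99.1 < K1 = 419.
Since the inequalities point opposite ways, species 1 can invade but species 2 cannot.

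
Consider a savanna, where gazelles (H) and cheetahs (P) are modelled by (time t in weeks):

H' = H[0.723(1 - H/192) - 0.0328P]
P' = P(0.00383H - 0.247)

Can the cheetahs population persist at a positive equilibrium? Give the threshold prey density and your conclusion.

The predator equation gives dP/dt > 0 only when H > 0.247/0.00383 = 64.5.
Without the predator, H → K = 192. Since 192 > 64.5, the predator can invade and persist.

Threshold H = 64.5; K > 64.5, so yes, the predator persists.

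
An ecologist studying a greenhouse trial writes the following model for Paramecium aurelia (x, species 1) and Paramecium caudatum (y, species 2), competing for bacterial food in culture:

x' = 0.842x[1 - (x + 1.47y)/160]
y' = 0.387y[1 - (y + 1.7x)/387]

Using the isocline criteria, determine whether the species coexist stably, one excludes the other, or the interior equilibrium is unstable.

species 2 excludes species 1

Compare the nullcline intercepts: K1/α12 = 160/1.47 = 109 < K2 = 387; K2/α21 = 387/1.7 = 228 > K1 = 160.
Since the inequalities point opposite ways, species 2 can invade but species 1 cannot.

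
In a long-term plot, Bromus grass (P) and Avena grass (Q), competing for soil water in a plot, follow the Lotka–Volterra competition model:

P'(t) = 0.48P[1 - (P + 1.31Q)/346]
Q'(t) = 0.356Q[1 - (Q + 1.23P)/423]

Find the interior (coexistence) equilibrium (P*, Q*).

P* ≈ 340, Q* ≈ 4.22

Setting both brackets to zero gives the nullclines P + 1.31Q = 346 and 1.23P + Q = 423.
Substituting Q = 423 - 1.23P into the first: P(1 - 1.31·1.23) = 346 - 1.31·423.
So P* = -208/-0.611 = 340, and then Q* = 423 - 1.23·340 = 4.22.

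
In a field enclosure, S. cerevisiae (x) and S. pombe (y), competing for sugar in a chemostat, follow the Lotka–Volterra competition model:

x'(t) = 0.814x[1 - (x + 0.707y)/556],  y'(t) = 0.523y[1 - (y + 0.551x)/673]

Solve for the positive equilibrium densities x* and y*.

Setting both brackets to zero gives the nullclines x + 0.707y = 556 and 0.551x + y = 673.
Substituting y = 673 - 0.551x into the first: x(1 - 0.707·0.551) = 556 - 0.707·673.
So x* = 80.2/0.61 = 131, and then y* = 673 - 0.551·131 = 601.

x* ≈ 131, y* ≈ 601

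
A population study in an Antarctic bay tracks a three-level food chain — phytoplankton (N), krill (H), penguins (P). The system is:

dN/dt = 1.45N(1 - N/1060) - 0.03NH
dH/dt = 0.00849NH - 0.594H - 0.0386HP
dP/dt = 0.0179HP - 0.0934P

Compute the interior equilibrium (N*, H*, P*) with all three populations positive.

N* ≈ 946, H* ≈ 5.22, P* ≈ 193

From dP/dt = 0: 0.0179H* = 0.0934, so H* = 5.22.
From dN/dt = 0: 1.45(1 - N*/1060) = 0.03·5.22, giving N* = 1060·(1 - 0.108) = 946.
From dH/dt = 0: 0.00849·946 - 0.594 = 0.0386P*, so P* = 7.43/0.0386 = 193.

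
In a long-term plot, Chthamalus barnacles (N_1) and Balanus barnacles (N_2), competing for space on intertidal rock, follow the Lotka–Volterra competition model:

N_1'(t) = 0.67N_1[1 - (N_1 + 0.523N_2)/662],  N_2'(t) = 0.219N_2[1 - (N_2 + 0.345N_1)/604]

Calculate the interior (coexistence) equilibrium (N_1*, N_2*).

Setting both brackets to zero gives the nullclines N_1 + 0.523N_2 = 662 and 0.345N_1 + N_2 = 604.
Substituting N_2 = 604 - 0.345N_1 into the first: N_1(1 - 0.523·0.345) = 662 - 0.523·604.
So N_1* = 346/0.82 = 422, and then N_2* = 604 - 0.345·422 = 458.

N_1* ≈ 422, N_2* ≈ 458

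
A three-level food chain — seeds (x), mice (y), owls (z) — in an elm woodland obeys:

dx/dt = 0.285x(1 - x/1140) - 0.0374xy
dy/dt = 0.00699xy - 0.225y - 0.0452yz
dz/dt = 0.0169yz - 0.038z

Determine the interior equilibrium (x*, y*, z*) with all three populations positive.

x* ≈ 804, y* ≈ 2.25, z* ≈ 119

From dz/dt = 0: 0.0169y* = 0.038, so y* = 2.25.
From dx/dt = 0: 0.285(1 - x*/1140) = 0.0374·2.25, giving x* = 1140·(1 - 0.295) = 804.
From dy/dt = 0: 0.00699·804 - 0.225 = 0.0452z*, so z* = 5.39/0.0452 = 119.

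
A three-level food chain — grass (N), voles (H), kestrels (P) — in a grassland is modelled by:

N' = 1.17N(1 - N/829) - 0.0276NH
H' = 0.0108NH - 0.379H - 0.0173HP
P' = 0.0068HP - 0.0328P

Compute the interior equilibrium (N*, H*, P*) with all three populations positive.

From dP/dt = 0: 0.0068H* = 0.0328, so H* = 4.82.
From dN/dt = 0: 1.17(1 - N*/829) = 0.0276·4.82, giving N* = 829·(1 - 0.114) = 735.
From dH/dt = 0: 0.0108·735 - 0.379 = 0.0173P*, so P* = 7.56/0.0173 = 437.

N* ≈ 735, H* ≈ 4.82, P* ≈ 437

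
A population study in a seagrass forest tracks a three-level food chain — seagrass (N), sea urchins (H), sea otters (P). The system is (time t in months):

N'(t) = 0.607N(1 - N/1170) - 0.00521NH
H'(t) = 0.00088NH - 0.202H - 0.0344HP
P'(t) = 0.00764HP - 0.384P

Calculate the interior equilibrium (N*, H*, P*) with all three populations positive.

N* ≈ 665, H* ≈ 50.3, P* ≈ 11.1

From dP/dt = 0: 0.00764H* = 0.384, so H* = 50.3.
From dN/dt = 0: 0.607(1 - N*/1170) = 0.00521·50.3, giving N* = 1170·(1 - 0.431) = 665.
From dH/dt = 0: 0.00088·665 - 0.202 = 0.0344P*, so P* = 0.383/0.0344 = 11.1.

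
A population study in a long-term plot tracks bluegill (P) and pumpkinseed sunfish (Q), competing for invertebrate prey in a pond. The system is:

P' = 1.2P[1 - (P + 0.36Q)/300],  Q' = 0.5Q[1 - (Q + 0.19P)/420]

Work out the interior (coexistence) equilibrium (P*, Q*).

Setting both brackets to zero gives the nullclines P + 0.36Q = 300 and 0.19P + Q = 420.
Substituting Q = 420 - 0.19P into the first: P(1 - 0.36·0.19) = 300 - 0.36·420.
So P* = 149/0.932 = 160, and then Q* = 420 - 0.19·160 = 390.

P* ≈ 160, Q* ≈ 390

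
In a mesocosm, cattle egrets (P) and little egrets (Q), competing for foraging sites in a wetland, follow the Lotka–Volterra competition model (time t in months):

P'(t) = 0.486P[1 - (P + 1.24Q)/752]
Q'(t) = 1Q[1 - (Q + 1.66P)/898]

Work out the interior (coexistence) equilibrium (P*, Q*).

Setting both brackets to zero gives the nullclines P + 1.24Q = 752 and 1.66P + Q = 898.
Substituting Q = 898 - 1.66P into the first: P(1 - 1.24·1.66) = 752 - 1.24·898.
So P* = -362/-1.06 = 342, and then Q* = 898 - 1.66·342 = 331.

P* ≈ 342, Q* ≈ 331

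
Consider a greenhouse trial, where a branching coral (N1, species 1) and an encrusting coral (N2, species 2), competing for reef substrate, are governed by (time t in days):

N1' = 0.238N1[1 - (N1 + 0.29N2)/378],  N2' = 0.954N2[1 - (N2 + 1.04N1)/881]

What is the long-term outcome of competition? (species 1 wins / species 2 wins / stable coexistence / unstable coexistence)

stable coexistence

Compare the nullcline intercepts: K1/α12 = 378/0.29 = 1300 > K2 = 881; K2/α21 = 881/1.04 = 847 > K1 = 378.
Since both inequalities hold, each species can invade when rare, so the interior equilibrium is stable.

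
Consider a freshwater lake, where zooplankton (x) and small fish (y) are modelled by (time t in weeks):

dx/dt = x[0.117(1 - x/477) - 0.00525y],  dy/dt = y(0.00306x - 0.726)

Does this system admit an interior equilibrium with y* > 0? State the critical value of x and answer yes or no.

Threshold x = 237; K > 237, so yes, the predator persists.

The predator equation gives dy/dt > 0 only when x > 0.726/0.00306 = 237.
Without the predator, x → K = 477. Since 477 > 237, the predator can invade and persist.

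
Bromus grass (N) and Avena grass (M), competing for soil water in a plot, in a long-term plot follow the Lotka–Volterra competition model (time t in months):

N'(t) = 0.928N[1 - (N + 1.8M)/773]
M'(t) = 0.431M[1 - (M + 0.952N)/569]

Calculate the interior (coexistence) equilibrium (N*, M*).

N* ≈ 352, M* ≈ 234

Setting both brackets to zero gives the nullclines N + 1.8M = 773 and 0.952N + M = 569.
Substituting M = 569 - 0.952N into the first: N(1 - 1.8·0.952) = 773 - 1.8·569.
So N* = -251/-0.714 = 352, and then M* = 569 - 0.952·352 = 234.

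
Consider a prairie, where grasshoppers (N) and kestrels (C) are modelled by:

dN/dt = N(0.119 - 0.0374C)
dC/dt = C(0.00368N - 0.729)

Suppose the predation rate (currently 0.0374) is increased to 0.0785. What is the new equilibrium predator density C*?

At the interior fixed point, setting dN/dt = 0 with N > 0 fixes C* = (prey growth rate)/(NC coefficient) — independent of the other coefficients.
With the change, C* = 0.119/0.0785 = 1.52; it falls from 3.18.

C* ≈ 1.52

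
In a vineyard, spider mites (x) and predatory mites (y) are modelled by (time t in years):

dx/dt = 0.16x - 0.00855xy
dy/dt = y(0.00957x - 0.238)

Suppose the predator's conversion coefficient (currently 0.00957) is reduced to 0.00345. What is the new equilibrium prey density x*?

At the interior fixed point, setting dy/dt = 0 with y > 0 fixes x* = (predator death rate)/(xy coefficient) — independent of the other coefficients.
With the change, x* = 0.238/0.00345 = 69; it rises from 24.9.

x* ≈ 69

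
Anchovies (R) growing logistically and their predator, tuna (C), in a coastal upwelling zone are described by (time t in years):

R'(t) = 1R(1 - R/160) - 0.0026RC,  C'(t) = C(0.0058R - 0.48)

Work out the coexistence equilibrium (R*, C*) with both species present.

From dC/dt = 0 with C > 0: 0.0058R* = 0.48, so R* = 82.8.
Substitute into dR/dt = 0: 1(1 - 82.8/160) = 0.0026C*.
The bracket is 0.483, giving C* = 0.483/0.0026 = 186.

R* ≈ 82.8, C* ≈ 186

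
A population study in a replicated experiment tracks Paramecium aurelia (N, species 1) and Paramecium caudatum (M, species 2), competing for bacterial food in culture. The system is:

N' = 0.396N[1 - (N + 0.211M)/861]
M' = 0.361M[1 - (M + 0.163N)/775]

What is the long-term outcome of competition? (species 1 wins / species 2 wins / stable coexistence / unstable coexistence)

stable coexistence

Compare the nullcline intercepts: K1/α12 = 861/0.211 = 4080 > K2 = 775; K2/α21 = 775/0.163 = 4750 > K1 = 861.
Since both inequalities hold, each species can invade when rare, so the interior equilibrium is stable.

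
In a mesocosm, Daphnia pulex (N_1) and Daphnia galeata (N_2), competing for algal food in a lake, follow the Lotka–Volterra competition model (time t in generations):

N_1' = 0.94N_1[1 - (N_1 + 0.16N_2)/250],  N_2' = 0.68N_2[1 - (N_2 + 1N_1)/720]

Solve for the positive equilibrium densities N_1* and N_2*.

Setting both brackets to zero gives the nullclines N_1 + 0.16N_2 = 250 and 1N_1 + N_2 = 720.
Substituting N_2 = 720 - 1N_1 into the first: N_1(1 - 0.16·1) = 250 - 0.16·720.
So N_1* = 135/0.84 = 160, and then N_2* = 720 - 1·160 = 560.

N_1* ≈ 160, N_2* ≈ 560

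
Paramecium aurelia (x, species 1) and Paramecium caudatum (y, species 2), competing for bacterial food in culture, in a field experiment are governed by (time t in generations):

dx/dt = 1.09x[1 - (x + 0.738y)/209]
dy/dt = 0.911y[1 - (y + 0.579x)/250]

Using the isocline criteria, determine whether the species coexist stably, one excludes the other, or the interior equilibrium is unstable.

stable coexistence

Compare the nullcline intercepts: K1/α12 = 209/0.738 = 283 > K2 = 250; K2/α21 = 250/0.579 = 432 > K1 = 209.
Since both inequalities hold, each species can invade when rare, so the interior equilibrium is stable.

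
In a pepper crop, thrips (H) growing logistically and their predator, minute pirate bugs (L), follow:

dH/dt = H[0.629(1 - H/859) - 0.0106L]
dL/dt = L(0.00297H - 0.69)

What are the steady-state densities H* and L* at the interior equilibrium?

From dL/dt = 0 with L > 0: 0.00297H* = 0.69, so H* = 232.
Substitute into dH/dt = 0: 0.629(1 - 232/859) = 0.0106L*.
The bracket is 0.73, giving L* = 0.459/0.0106 = 43.3.

H* ≈ 232, L* ≈ 43.3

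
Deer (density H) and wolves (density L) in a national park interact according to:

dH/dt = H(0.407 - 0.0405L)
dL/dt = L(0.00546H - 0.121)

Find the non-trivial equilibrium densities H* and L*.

H* ≈ 22.2, L* ≈ 10

Set dL/dt = 0 with L > 0: 0.00546H - 0.121 = 0, so H* = 0.121/0.00546 = 22.2.
Set dH/dt = 0 with H > 0: 0.407 - 0.0405L = 0, so L* = 0.407/0.0405 = 10.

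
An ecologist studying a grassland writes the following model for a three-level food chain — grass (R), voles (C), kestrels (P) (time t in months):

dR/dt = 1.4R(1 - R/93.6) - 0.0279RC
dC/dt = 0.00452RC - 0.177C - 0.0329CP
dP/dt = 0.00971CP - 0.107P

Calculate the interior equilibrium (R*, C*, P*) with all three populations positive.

R* ≈ 73, C* ≈ 11, P* ≈ 4.66

From dP/dt = 0: 0.00971C* = 0.107, so C* = 11.
From dR/dt = 0: 1.4(1 - R*/93.6) = 0.0279·11, giving R* = 93.6·(1 - 0.22) = 73.
From dC/dt = 0: 0.00452·73 - 0.177 = 0.0329P*, so P* = 0.153/0.0329 = 4.66.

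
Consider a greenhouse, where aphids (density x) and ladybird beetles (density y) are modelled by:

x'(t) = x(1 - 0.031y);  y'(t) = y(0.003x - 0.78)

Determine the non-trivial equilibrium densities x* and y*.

Set dy/dt = 0 with y > 0: 0.003x - 0.78 = 0, so x* = 0.78/0.003 = 260.
Set dx/dt = 0 with x > 0: 1 - 0.031y = 0, so y* = 1/0.031 = 32.3.

x* ≈ 260, y* ≈ 32.3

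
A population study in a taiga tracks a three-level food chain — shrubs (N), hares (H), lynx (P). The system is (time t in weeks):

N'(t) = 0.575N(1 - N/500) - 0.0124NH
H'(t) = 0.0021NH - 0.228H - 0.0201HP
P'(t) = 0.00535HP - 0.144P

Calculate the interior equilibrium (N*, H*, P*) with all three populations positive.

From dP/dt = 0: 0.00535H* = 0.144, so H* = 26.9.
From dN/dt = 0: 0.575(1 - N*/500) = 0.0124·26.9, giving N* = 500·(1 - 0.58) = 210.
From dH/dt = 0: 0.0021·210 - 0.228 = 0.0201P*, so P* = 0.213/0.0201 = 10.6.

N* ≈ 210, H* ≈ 26.9, P* ≈ 10.6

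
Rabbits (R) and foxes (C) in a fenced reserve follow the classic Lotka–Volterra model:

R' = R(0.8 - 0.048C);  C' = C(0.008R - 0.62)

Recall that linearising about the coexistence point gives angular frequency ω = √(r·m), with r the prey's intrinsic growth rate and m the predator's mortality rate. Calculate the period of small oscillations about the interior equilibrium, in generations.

T ≈ 8.92 generations

Here r = 0.8 and m = 0.62, so r·m = 0.496.
ω = √0.496 = 0.704 per generation, hence T = 2π/ω ≈ 8.92 generations.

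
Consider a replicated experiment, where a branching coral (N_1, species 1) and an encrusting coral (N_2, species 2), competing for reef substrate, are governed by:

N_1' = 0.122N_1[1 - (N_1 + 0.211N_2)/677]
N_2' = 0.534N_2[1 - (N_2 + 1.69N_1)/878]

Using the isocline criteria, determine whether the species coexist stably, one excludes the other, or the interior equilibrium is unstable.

Compare the nullcline intercepts: K1/α12 = 677/0.211 = 3210 > K2 = 878; K2/α21 = 878/1.69 = 520 < K1 = 677.
Since the inequalities point opposite ways, species 1 can invade but species 2 cannot.

species 1 excludes species 2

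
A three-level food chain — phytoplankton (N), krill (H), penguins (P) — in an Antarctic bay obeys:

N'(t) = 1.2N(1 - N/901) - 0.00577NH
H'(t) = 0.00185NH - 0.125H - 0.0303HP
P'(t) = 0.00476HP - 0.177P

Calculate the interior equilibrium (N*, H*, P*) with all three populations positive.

N* ≈ 740, H* ≈ 37.2, P* ≈ 41.1

From dP/dt = 0: 0.00476H* = 0.177, so H* = 37.2.
From dN/dt = 0: 1.2(1 - N*/901) = 0.00577·37.2, giving N* = 901·(1 - 0.179) = 740.
From dH/dt = 0: 0.00185·740 - 0.125 = 0.0303P*, so P* = 1.24/0.0303 = 41.1.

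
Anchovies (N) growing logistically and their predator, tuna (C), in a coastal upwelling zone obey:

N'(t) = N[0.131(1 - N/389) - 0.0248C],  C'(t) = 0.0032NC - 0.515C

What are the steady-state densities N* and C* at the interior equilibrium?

From dC/dt = 0 with C > 0: 0.0032N* = 0.515, so N* = 161.
Substitute into dN/dt = 0: 0.131(1 - 161/389) = 0.0248C*.
The bracket is 0.586, giving C* = 0.0768/0.0248 = 3.1.

N* ≈ 161, C* ≈ 3.1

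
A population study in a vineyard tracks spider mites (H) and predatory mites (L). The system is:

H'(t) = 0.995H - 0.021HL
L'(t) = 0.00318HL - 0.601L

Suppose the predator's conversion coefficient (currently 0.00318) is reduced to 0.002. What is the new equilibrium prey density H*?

At the interior fixed point, setting dL/dt = 0 with L > 0 fixes H* = (predator death rate)/(HL coefficient) — independent of the other coefficients.
With the change, H* = 0.601/0.002 = 300; it rises from 189.

H* ≈ 300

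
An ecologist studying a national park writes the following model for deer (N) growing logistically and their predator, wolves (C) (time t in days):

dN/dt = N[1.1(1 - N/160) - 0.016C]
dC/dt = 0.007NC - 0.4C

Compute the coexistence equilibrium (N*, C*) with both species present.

From dC/dt = 0 with C > 0: 0.007N* = 0.4, so N* = 57.1.
Substitute into dN/dt = 0: 1.1(1 - 57.1/160) = 0.016C*.
The bracket is 0.643, giving C* = 0.707/0.016 = 44.2.

N* ≈ 57.1, C* ≈ 44.2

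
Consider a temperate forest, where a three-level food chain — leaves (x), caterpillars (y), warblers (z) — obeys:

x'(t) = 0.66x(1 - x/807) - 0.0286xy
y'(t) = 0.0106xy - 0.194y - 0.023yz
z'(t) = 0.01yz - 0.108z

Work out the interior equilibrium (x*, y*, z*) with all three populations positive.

From dz/dt = 0: 0.01y* = 0.108, so y* = 10.8.
From dx/dt = 0: 0.66(1 - x*/807) = 0.0286·10.8, giving x* = 807·(1 - 0.468) = 429.
From dy/dt = 0: 0.0106·429 - 0.194 = 0.023z*, so z* = 4.36/0.023 = 189.

x* ≈ 429, y* ≈ 10.8, z* ≈ 189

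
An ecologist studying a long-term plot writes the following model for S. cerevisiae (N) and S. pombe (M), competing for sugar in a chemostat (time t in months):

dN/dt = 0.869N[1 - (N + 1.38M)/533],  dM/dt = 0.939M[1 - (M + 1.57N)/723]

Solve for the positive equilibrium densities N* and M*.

N* ≈ 398, M* ≈ 97.6

Setting both brackets to zero gives the nullclines N + 1.38M = 533 and 1.57N + M = 723.
Substituting M = 723 - 1.57N into the first: N(1 - 1.38·1.57) = 533 - 1.38·723.
So N* = -465/-1.17 = 398, and then M* = 723 - 1.57·398 = 97.6.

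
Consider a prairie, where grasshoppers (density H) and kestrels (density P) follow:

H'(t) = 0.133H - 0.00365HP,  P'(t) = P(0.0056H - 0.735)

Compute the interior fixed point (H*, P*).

H* ≈ 131, P* ≈ 36.4

Set dP/dt = 0 with P > 0: 0.0056H - 0.735 = 0, so H* = 0.735/0.0056 = 131.
Set dH/dt = 0 with H > 0: 0.133 - 0.00365P = 0, so P* = 0.133/0.00365 = 36.4.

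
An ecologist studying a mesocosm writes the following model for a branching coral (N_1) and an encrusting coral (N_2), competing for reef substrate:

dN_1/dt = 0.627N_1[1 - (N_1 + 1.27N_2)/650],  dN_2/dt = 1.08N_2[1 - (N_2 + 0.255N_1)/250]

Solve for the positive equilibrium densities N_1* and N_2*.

N_1* ≈ 492, N_2* ≈ 125

Setting both brackets to zero gives the nullclines N_1 + 1.27N_2 = 650 and 0.255N_1 + N_2 = 250.
Substituting N_2 = 250 - 0.255N_1 into the first: N_1(1 - 1.27·0.255) = 650 - 1.27·250.
So N_1* = 332/0.676 = 492, and then N_2* = 250 - 0.255·492 = 125.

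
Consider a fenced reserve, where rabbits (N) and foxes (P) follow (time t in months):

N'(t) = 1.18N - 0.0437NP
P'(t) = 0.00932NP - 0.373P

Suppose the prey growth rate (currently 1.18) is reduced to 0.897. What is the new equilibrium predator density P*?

At the interior fixed point, setting dN/dt = 0 with N > 0 fixes P* = (prey growth rate)/(NP coefficient) — independent of the other coefficients.
With the change, P* = 0.897/0.0437 = 20.5; it falls from 27.

P* ≈ 20.5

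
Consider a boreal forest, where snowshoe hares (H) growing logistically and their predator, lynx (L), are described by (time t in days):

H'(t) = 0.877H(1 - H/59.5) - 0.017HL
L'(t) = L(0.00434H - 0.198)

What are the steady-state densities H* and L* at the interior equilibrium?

H* ≈ 45.6, L* ≈ 12

From dL/dt = 0 with L > 0: 0.00434H* = 0.198, so H* = 45.6.
Substitute into dH/dt = 0: 0.877(1 - 45.6/59.5) = 0.017L*.
The bracket is 0.233, giving L* = 0.205/0.017 = 12.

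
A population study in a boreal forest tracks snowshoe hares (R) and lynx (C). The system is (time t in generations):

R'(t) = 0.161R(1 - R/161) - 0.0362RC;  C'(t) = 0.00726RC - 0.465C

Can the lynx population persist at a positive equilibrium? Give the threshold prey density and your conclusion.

Threshold R = 64; K > 64, so yes, the predator persists.

The predator equation gives dC/dt > 0 only when R > 0.465/0.00726 = 64.
Without the predator, R → K = 161. Since 161 > 64, the predator can invade and persist.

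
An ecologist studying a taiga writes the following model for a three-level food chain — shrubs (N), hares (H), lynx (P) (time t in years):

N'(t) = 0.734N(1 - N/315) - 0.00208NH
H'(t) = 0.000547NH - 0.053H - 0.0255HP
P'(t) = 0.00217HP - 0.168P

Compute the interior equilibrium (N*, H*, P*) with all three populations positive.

From dP/dt = 0: 0.00217H* = 0.168, so H* = 77.4.
From dN/dt = 0: 0.734(1 - N*/315) = 0.00208·77.4, giving N* = 315·(1 - 0.219) = 246.
From dH/dt = 0: 0.000547·246 - 0.053 = 0.0255P*, so P* = 0.0815/0.0255 = 3.2.

N* ≈ 246, H* ≈ 77.4, P* ≈ 3.2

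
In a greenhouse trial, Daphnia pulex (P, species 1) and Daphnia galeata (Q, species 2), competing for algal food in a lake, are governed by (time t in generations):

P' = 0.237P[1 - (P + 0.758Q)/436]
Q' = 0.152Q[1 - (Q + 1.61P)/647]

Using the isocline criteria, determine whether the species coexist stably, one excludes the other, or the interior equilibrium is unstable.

unstable coexistence (outcome depends on initial conditions)

Compare the nullcline intercepts: K1/α12 = 436/0.758 = 575 < K2 = 647; K2/α21 = 647/1.61 = 402 < K1 = 436.
Since both are reversed, neither can invade when rare; the interior point is a saddle.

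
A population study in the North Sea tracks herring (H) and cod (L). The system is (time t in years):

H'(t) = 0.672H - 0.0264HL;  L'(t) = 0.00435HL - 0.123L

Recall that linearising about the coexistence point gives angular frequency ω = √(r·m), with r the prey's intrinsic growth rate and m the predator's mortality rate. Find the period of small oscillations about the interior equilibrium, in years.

Here r = 0.672 and m = 0.123, so r·m = 0.0827.
ω = √0.0827 = 0.287 per year, hence T = 2π/ω ≈ 21.9 years.

T ≈ 21.9 years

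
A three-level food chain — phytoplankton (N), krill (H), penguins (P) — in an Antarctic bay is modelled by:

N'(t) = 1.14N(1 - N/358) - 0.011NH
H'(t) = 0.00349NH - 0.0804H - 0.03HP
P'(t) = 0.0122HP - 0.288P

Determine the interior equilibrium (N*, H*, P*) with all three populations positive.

N* ≈ 276, H* ≈ 23.6, P* ≈ 29.5

From dP/dt = 0: 0.0122H* = 0.288, so H* = 23.6.
From dN/dt = 0: 1.14(1 - N*/358) = 0.011·23.6, giving N* = 358·(1 - 0.228) = 276.
From dH/dt = 0: 0.00349·276 - 0.0804 = 0.03P*, so P* = 0.884/0.03 = 29.5.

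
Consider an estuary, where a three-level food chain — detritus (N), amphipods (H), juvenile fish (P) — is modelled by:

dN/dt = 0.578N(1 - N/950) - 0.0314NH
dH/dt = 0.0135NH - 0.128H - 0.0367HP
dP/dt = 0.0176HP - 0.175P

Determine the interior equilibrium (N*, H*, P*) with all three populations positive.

N* ≈ 437, H* ≈ 9.94, P* ≈ 157

From dP/dt = 0: 0.0176H* = 0.175, so H* = 9.94.
From dN/dt = 0: 0.578(1 - N*/950) = 0.0314·9.94, giving N* = 950·(1 - 0.54) = 437.
From dH/dt = 0: 0.0135·437 - 0.128 = 0.0367P*, so P* = 5.77/0.0367 = 157.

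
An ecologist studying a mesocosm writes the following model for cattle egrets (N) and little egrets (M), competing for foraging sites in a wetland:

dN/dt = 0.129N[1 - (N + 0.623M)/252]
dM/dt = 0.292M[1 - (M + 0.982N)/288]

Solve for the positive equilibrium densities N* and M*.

Setting both brackets to zero gives the nullclines N + 0.623M = 252 and 0.982N + M = 288.
Substituting M = 288 - 0.982N into the first: N(1 - 0.623·0.982) = 252 - 0.623·288.
So N* = 72.6/0.388 = 187, and then M* = 288 - 0.982·187 = 104.

N* ≈ 187, M* ≈ 104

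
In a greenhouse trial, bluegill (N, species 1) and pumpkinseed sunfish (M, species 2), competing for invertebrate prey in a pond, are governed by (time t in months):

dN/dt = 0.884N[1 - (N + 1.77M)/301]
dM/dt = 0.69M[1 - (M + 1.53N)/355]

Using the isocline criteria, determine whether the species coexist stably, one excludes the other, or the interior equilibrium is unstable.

Compare the nullcline intercepts: K1/α12 = 301/1.77 = 170 < K2 = 355; K2/α21 = 355/1.53 = 232 < K1 = 301.
Since both are reversed, neither can invade when rare; the interior point is a saddle.

unstable coexistence (outcome depends on initial conditions)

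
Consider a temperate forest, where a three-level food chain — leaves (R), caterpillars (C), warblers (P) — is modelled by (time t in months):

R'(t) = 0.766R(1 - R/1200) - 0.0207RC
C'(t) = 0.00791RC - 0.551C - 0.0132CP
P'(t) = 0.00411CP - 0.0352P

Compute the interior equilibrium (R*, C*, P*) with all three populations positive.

From dP/dt = 0: 0.00411C* = 0.0352, so C* = 8.56.
From dR/dt = 0: 0.766(1 - R*/1200) = 0.0207·8.56, giving R* = 1200·(1 - 0.231) = 922.
From dC/dt = 0: 0.00791·922 - 0.551 = 0.0132P*, so P* = 6.74/0.0132 = 511.

R* ≈ 922, C* ≈ 8.56, P* ≈ 511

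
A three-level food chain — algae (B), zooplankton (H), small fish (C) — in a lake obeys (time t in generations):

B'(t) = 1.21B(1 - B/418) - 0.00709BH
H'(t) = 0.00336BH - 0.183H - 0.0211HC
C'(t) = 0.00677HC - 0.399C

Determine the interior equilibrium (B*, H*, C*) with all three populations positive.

B* ≈ 274, H* ≈ 58.9, C* ≈ 34.9

From dC/dt = 0: 0.00677H* = 0.399, so H* = 58.9.
From dB/dt = 0: 1.21(1 - B*/418) = 0.00709·58.9, giving B* = 418·(1 - 0.345) = 274.
From dH/dt = 0: 0.00336·274 - 0.183 = 0.0211C*, so C* = 0.736/0.0211 = 34.9.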